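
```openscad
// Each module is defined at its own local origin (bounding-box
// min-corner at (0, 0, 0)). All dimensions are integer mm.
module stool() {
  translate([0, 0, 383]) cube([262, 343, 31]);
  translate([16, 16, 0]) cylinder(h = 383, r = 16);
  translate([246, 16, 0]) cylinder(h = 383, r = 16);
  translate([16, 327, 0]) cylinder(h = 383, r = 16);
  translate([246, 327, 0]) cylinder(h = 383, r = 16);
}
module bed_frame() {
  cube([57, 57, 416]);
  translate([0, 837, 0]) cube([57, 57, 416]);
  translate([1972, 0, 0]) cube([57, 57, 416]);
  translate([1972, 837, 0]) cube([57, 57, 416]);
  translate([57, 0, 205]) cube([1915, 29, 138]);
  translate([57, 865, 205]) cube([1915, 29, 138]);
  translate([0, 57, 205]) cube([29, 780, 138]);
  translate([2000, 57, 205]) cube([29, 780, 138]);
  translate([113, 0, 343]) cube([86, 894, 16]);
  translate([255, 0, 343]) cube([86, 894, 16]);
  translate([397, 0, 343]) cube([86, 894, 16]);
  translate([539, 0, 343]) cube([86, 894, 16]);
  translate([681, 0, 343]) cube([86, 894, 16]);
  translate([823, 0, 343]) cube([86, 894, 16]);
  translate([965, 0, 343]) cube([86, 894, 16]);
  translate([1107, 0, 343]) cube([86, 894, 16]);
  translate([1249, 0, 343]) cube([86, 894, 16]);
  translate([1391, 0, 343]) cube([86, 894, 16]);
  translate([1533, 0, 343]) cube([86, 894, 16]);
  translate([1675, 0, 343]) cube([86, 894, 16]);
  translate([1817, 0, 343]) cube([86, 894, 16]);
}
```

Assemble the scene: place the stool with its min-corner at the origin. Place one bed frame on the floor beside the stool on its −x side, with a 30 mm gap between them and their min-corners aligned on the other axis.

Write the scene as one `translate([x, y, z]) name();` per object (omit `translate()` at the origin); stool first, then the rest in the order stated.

stool();
translate([-2059, 0, 0]) bed_frame();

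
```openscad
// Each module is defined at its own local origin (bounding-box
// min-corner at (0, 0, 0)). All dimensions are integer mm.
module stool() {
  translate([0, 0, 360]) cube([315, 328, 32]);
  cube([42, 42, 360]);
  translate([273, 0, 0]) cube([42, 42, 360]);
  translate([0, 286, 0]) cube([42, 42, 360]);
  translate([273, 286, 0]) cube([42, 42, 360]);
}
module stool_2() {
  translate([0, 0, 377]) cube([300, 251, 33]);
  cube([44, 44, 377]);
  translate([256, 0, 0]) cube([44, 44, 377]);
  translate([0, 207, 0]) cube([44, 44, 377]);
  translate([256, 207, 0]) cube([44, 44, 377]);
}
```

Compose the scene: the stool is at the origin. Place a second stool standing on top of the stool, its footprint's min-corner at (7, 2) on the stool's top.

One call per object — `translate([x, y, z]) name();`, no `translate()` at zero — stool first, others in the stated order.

stool();
translate([7, 2, 392]) stool_2();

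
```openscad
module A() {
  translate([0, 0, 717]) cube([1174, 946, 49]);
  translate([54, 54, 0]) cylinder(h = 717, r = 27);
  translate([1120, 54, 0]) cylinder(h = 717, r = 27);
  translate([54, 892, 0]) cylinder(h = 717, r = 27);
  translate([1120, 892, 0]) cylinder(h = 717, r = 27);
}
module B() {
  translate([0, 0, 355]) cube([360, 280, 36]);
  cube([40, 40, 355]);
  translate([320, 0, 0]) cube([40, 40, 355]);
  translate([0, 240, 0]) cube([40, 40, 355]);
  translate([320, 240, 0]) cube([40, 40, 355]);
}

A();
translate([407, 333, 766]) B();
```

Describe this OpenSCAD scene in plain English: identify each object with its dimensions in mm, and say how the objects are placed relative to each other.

A is a table with a 1174×946 mm rectangular top, 49 mm thick, top surface at z = 766 mm, supported by four round legs of 54 mm diameter, each leg's bounding box inset 27 mm from the nearest pair of top edges, running from the floor.

B is a four-legged stool. The seat is a 360×280×36 mm slab whose top surface is at z = 391 mm; four square legs, each 40×40 mm in cross-section, run from the floor (z = 0) to the underside of the seat, each flush with a corner of the seat.

The stool is on top of the table, centred.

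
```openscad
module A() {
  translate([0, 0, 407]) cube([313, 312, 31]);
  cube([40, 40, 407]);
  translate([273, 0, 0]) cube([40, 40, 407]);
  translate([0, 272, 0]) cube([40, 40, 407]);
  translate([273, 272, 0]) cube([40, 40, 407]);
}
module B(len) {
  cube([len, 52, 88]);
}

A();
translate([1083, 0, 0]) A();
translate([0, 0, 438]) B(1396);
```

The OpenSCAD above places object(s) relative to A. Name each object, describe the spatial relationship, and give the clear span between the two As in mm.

Second stool starts at x = 1083; first ends at x = 313; clear span = 1083 − 313 = 770 mm.

A is a stool. B is a beam. A beam spans the tops of two stools. The clear span between the two stools is 770 mm.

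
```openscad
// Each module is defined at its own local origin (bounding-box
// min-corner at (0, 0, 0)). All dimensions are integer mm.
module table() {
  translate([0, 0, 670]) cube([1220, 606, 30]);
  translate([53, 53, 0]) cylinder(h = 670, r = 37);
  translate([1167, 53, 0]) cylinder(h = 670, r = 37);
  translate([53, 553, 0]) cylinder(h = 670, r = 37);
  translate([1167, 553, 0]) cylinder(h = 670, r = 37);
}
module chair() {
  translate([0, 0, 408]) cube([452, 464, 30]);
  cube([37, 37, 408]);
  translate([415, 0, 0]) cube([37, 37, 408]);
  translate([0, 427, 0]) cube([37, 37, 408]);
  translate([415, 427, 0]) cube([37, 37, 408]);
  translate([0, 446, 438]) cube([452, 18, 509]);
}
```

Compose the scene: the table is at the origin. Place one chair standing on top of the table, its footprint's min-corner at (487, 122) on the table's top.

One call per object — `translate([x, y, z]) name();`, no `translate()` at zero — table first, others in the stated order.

table();
translate([487, 122, 700]) chair();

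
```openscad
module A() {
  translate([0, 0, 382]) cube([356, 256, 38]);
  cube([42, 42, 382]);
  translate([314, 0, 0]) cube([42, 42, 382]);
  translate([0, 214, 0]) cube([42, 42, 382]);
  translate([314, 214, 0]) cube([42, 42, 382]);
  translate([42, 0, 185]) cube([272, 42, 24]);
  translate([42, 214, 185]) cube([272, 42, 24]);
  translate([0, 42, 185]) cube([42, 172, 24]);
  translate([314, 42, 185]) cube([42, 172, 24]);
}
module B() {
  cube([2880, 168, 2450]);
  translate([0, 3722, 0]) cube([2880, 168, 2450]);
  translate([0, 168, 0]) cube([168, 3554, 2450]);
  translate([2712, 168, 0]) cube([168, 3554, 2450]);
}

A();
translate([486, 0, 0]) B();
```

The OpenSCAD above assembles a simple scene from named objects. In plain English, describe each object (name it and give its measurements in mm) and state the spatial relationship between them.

A is a four-legged stool. The seat is 356×256 mm, 38 mm thick, top at z = 420 mm. It stands on four square legs, each 42×42 mm in cross-section, from z = 0 to the seat underside, each flush with a corner of the seat. Four stretchers, 42 mm wide and 24 mm tall, connect adjacent legs with their undersides at z = 185 mm, each running between the inner faces of the legs it joins and aligned with the legs' outer faces on the other axis.

B is the wall frame of a small rectangular building: four walls, each 2450 mm tall and 168 mm thick, enclosing a footprint 2880 mm (x) by 3890 mm (y) outside-to-outside, with no floor or roof. The front and back walls (the −y and +y sides) span the full width; the two side walls fit between them.

The house frame is on the floor beside the stool on its +x side.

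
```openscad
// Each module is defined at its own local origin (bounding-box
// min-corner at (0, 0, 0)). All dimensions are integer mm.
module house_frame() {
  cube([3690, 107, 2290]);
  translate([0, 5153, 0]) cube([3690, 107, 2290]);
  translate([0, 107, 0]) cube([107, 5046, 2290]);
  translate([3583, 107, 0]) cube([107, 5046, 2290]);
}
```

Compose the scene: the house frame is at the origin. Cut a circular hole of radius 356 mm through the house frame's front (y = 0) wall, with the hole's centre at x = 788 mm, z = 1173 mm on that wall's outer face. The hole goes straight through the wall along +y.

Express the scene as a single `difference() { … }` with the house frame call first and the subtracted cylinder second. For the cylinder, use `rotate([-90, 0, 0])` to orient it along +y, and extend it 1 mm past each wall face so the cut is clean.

difference() {
  house_frame();
  translate([788, -1, 1173]) rotate([-90, 0, 0]) cylinder(h = 109, r = 356);
}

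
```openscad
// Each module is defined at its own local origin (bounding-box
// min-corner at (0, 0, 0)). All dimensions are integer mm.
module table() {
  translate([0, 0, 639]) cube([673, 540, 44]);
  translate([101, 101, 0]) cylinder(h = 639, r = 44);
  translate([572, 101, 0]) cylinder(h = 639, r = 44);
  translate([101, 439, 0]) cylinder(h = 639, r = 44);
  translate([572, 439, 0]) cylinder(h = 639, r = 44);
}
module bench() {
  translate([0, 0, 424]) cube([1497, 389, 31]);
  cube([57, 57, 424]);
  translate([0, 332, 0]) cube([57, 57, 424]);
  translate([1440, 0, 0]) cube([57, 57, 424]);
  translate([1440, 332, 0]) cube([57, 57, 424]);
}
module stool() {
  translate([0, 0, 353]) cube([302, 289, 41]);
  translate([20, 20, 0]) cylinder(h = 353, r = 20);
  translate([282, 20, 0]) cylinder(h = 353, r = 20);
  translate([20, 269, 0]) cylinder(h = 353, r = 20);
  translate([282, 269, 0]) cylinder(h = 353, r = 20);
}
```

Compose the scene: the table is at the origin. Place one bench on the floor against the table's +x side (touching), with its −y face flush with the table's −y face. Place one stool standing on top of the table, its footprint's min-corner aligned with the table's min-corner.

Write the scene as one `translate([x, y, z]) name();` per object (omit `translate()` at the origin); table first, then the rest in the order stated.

table();
translate([673, 0, 0]) bench();
translate([0, 0, 683]) stool();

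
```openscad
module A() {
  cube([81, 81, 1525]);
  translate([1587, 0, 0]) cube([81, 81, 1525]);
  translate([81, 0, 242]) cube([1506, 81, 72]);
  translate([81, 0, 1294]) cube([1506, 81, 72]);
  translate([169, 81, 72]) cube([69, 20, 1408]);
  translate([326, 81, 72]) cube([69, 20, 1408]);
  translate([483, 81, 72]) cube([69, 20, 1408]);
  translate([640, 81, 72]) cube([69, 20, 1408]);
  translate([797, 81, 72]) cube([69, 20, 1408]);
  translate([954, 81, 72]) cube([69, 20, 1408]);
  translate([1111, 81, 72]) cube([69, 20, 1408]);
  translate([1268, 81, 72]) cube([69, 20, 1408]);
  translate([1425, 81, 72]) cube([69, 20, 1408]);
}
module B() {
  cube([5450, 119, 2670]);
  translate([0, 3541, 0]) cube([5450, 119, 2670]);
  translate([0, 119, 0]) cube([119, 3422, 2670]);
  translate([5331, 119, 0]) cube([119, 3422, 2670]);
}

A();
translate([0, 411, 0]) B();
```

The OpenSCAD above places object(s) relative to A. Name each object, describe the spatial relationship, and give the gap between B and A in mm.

The house frame's nearest face is 310 mm from the fence section's +y face.

A is a fence section. B is a house frame. The house frame is on the floor beside the fence section on its +y side. The gap between the house frame and the fence section is 310 mm.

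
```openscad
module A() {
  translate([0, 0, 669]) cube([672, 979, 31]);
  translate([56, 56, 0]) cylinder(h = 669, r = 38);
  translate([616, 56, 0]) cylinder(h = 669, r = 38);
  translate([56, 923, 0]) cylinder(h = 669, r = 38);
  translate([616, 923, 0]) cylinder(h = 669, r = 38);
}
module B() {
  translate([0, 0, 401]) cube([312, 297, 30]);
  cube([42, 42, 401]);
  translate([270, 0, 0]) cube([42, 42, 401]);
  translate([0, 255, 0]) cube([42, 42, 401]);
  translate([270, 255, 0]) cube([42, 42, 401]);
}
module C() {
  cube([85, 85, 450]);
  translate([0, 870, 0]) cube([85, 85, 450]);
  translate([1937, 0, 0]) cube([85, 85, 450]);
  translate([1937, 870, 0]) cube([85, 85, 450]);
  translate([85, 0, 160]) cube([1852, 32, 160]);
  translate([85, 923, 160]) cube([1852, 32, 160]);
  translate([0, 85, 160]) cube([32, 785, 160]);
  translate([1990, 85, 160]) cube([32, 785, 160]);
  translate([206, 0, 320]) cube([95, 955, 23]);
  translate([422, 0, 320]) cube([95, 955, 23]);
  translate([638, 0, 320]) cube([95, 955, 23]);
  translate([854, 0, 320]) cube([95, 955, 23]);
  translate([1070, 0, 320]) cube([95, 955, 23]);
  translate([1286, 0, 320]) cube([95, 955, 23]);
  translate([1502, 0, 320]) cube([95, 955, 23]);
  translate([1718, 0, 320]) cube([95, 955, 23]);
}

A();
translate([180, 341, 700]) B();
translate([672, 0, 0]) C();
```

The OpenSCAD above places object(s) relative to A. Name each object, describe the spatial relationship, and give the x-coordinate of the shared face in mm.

The table's +x face and the bed frame's −x face are both at x = 672 mm.

A is a table. B is a stool. C is a bed frame. The stool is on top of the table, centred. The bed frame is against the table's +x side, with their −y faces flush. The x-coordinate of the shared face is 672 mm.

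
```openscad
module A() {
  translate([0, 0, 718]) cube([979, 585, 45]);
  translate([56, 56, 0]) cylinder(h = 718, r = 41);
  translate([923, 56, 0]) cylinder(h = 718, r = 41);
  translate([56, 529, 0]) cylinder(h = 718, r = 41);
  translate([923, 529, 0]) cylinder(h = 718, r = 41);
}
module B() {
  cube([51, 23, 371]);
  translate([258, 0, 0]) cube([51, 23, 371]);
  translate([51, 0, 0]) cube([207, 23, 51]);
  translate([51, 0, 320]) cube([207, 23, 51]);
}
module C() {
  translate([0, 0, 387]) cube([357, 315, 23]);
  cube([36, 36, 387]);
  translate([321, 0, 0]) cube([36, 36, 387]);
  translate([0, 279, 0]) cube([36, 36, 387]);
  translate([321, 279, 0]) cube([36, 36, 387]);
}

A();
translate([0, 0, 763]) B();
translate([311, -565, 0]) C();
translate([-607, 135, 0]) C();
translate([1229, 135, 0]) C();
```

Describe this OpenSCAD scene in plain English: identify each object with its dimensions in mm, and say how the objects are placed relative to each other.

A is a table: top 979 mm (x) × 585 mm (y), 45 mm thick, upper face at z = 763 mm, on four round legs of 82 mm diameter, each leg's bounding box inset 15 mm from the nearest pair of top edges, running from z = 0 to the bottom of the top.

B is a rectangular picture frame lying in the x–z plane (depth along y). The opening is 207 mm wide (x) by 269 mm tall (z), surrounded by a border 51 mm wide on all four sides. The frame is 23 mm deep and is made of two full-height vertical stiles with two horizontal rails fitted between them.

C is a simple wooden stool: a rectangular seat 357 mm (x) by 315 mm (y), 23 mm thick, top face at z = 410 mm, on four square legs, each 36×36 mm in cross-section. The legs rest on z = 0, each flush with a corner of the seat.

The picture frame is on top of the table. Three stools sit around the table at the −y, −x, +x sides.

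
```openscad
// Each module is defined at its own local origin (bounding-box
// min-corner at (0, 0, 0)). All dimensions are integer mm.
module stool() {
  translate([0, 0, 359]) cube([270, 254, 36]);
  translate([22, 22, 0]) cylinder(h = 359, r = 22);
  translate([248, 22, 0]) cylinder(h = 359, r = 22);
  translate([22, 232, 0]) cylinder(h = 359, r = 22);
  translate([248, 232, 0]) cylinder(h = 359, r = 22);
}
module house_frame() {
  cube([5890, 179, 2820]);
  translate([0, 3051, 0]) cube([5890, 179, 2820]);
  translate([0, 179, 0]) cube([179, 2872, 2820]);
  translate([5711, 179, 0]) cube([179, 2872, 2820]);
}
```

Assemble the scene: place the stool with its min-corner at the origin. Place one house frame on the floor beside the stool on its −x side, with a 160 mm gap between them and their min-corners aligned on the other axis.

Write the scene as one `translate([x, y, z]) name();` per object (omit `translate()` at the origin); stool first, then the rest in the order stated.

stool();
translate([-6050, 0, 0]) house_frame();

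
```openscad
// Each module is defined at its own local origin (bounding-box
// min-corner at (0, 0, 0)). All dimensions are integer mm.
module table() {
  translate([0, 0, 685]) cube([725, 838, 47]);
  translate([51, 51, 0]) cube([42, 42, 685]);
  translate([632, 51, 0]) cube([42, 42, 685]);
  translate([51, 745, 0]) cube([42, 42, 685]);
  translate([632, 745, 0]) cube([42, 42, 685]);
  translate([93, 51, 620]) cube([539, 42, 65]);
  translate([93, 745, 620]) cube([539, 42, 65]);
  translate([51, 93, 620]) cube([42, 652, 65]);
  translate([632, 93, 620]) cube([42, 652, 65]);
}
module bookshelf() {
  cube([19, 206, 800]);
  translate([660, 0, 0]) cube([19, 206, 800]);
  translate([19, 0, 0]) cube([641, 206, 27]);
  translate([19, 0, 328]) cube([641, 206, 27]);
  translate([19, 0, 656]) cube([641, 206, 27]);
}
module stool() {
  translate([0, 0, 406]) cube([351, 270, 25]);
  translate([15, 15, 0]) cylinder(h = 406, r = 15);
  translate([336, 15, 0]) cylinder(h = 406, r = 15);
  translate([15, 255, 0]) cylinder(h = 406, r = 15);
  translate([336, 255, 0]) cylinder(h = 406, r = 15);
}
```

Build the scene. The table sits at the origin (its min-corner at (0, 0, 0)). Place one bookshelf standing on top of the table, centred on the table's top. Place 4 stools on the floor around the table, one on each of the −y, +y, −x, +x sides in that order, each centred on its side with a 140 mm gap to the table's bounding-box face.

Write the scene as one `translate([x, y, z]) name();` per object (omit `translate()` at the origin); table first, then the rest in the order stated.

table();
translate([23, 316, 732]) bookshelf();
translate([187, -410, 0]) stool();
translate([187, 978, 0]) stool();
translate([-491, 284, 0]) stool();
translate([865, 284, 0]) stool();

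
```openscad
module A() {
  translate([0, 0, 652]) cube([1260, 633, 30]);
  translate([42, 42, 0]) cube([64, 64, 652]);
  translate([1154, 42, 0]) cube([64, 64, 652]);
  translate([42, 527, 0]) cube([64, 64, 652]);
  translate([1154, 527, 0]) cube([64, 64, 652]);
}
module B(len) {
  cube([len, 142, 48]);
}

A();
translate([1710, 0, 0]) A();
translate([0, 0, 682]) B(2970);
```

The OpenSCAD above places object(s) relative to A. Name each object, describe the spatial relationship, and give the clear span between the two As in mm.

Second table starts at x = 1710; first ends at x = 1260; clear span = 1710 − 1260 = 450 mm.

A is a table. B is a beam. A beam spans the tops of two tables. The clear span between the two tables is 450 mm.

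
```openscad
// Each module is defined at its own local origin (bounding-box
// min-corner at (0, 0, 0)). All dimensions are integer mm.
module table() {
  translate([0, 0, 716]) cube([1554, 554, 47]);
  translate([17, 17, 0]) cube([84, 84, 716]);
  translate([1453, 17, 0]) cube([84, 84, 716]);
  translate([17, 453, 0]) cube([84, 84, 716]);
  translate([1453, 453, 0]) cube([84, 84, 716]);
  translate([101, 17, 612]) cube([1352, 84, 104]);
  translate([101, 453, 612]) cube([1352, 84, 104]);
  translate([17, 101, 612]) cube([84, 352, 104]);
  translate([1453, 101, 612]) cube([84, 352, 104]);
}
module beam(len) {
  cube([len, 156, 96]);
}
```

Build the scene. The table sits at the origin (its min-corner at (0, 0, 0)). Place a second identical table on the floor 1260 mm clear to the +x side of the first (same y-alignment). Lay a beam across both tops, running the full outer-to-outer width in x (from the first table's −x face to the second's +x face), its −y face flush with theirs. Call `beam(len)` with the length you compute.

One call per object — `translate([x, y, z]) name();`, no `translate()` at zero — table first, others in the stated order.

table();
translate([2814, 0, 0]) table();
translate([0, 0, 763]) beam(4368);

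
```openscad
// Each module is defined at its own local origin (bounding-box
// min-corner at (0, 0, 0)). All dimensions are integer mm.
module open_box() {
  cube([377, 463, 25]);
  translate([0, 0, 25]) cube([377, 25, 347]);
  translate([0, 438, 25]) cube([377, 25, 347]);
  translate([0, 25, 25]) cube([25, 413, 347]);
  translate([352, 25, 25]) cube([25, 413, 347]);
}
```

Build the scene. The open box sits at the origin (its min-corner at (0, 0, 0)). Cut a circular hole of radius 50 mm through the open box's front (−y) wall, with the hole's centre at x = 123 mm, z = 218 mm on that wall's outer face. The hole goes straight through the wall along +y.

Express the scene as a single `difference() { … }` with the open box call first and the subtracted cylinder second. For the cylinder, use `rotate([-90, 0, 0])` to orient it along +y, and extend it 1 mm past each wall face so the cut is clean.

difference() {
  open_box();
  translate([123, -1, 218]) rotate([-90, 0, 0]) cylinder(h = 27, r = 50);
}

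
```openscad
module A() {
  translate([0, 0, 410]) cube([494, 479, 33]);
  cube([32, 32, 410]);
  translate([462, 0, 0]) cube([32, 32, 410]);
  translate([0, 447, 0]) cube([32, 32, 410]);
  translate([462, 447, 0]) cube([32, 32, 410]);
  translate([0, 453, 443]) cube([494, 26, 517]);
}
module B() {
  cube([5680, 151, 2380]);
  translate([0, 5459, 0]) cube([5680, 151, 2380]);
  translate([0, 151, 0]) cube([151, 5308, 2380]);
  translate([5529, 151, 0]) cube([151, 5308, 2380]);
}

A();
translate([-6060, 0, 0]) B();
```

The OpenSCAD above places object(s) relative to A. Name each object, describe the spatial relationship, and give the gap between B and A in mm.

A is a chair. B is a house frame. The house frame is on the floor beside the chair on its −x side. The gap between the house frame and the chair is 380 mm.

The house frame's nearest face is 380 mm from the chair's −x face.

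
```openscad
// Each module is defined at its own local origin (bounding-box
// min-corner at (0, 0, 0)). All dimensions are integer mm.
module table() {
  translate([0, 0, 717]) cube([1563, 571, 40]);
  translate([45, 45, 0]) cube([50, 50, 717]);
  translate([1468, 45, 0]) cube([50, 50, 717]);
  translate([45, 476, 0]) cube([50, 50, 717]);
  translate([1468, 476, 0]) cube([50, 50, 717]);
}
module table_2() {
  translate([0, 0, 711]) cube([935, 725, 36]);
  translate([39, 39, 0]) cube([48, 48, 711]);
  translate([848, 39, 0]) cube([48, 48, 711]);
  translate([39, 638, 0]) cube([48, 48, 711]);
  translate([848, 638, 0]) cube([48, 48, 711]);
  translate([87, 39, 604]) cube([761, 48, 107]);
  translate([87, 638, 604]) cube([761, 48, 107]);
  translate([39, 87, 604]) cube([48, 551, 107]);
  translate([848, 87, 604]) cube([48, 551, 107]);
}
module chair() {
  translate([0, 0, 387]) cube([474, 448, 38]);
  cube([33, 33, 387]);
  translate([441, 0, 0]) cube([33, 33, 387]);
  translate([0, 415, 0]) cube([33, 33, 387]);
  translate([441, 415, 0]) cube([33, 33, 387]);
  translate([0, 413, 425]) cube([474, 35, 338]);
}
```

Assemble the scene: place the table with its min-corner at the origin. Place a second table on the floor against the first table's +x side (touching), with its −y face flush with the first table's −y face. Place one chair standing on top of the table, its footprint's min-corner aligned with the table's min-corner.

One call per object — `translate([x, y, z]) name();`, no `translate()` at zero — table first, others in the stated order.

table();
translate([1563, 0, 0]) table_2();
translate([0, 0, 757]) chair();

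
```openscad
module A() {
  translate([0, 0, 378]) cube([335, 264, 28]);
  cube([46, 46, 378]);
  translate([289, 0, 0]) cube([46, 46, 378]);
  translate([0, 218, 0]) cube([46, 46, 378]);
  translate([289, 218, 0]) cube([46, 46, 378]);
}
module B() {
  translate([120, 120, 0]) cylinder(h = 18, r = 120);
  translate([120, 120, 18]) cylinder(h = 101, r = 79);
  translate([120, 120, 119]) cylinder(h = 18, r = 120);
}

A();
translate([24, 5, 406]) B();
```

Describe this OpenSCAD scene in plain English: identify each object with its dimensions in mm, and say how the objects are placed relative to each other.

A is a simple wooden stool: a rectangular seat 335 mm (x) by 264 mm (y), 28 mm thick, top face at z = 406 mm, on four square legs, each 46×46 mm in cross-section. The legs rest on z = 0, each flush with a corner of the seat.

B is a spool: two coaxial disc flanges of radius 120 mm and thickness 18 mm, joined by a core cylinder of radius 79 mm and height 101 mm. The lower flange rests on z = 0 and the three cylinders share a vertical axis.

The spool is on top of the stool.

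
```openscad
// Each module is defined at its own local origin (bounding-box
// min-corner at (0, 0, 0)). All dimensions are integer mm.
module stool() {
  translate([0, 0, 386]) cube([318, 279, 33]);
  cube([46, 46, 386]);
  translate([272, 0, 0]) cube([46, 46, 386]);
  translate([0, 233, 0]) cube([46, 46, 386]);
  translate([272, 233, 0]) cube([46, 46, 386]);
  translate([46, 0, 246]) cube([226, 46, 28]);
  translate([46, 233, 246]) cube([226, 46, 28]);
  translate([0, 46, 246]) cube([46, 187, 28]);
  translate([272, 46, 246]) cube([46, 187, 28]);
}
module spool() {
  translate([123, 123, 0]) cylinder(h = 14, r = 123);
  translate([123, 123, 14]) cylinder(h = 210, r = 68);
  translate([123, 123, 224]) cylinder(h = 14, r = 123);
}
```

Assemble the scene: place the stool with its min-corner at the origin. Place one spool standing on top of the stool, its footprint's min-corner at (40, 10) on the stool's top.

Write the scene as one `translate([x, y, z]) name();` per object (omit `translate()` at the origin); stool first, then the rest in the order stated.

stool();
translate([40, 10, 419]) spool();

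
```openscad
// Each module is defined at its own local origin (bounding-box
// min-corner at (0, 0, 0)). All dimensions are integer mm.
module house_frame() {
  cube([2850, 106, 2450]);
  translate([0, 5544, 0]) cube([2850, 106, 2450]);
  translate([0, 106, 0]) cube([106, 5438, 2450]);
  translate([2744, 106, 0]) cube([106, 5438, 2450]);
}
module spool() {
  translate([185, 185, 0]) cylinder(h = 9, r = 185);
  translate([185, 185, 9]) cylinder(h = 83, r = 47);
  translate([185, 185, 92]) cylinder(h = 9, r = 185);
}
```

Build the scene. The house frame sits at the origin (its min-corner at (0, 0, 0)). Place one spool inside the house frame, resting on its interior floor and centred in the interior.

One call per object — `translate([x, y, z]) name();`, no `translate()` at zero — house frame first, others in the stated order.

house_frame();
translate([1240, 2640, 0]) spool();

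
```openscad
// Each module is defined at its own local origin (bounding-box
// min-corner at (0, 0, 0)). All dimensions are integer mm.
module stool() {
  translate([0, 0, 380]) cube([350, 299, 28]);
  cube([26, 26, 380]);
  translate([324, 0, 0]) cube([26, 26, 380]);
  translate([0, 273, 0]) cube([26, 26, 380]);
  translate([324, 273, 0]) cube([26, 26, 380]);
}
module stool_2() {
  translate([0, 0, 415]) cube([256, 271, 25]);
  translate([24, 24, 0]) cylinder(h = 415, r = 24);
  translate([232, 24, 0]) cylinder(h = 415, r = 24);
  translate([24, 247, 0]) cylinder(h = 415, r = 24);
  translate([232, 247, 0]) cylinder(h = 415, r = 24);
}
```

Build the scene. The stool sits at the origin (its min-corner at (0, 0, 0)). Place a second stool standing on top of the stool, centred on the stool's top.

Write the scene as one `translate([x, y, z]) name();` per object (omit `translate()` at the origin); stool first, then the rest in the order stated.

stool();
translate([47, 14, 408]) stool_2();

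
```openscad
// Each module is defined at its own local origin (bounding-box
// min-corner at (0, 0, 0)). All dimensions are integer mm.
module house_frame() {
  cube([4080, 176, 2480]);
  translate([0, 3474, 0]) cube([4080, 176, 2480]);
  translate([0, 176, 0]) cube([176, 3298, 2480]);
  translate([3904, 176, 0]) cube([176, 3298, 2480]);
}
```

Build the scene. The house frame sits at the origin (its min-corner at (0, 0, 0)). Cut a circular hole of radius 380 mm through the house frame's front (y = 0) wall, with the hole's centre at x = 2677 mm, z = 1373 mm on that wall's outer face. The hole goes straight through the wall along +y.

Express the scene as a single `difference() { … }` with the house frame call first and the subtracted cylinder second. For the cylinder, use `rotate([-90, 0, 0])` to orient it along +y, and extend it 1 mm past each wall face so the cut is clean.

difference() {
  house_frame();
  translate([2677, -1, 1373]) rotate([-90, 0, 0]) cylinder(h = 178, r = 380);
}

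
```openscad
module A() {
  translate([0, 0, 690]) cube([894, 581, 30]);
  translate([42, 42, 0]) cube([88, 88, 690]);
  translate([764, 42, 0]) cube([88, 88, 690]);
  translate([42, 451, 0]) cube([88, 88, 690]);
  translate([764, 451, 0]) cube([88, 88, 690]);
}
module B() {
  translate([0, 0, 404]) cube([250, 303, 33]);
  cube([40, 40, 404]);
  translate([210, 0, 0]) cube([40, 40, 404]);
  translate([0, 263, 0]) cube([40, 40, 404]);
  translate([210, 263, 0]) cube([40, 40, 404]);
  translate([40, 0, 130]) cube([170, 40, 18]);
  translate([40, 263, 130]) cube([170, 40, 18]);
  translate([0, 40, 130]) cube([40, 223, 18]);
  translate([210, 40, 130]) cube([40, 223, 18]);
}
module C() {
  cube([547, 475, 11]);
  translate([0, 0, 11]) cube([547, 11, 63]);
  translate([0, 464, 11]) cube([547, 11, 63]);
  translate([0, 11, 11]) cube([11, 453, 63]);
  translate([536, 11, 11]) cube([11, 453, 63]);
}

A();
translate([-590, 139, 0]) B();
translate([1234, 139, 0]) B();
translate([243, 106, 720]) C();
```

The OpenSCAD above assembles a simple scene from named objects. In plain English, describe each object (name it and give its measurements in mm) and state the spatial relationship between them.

A is a table with a 894×581 mm rectangular top, 30 mm thick, top surface at z = 720 mm, supported by four 88×88 mm square legs, each inset 42 mm from the nearest pair of top edges, running from the floor.

B is a four-legged stool. The seat is 250×303 mm, 33 mm thick, top at z = 437 mm. It stands on four square legs, each 40×40 mm in cross-section, from z = 0 to the seat underside, each flush with a corner of the seat. Four stretchers, 40 mm wide and 18 mm tall, connect adjacent legs with their undersides at z = 130 mm, each running between the inner faces of the legs it joins and aligned with the legs' outer faces on the other axis.

C is an open-topped rectangular box: outside dimensions 547×475×74 mm, with a uniform wall and base thickness of 11 mm. The base is a full 547×475 slab on the floor; four walls sit on top of the base. The front and back walls (the −y and +y sides) span the full width; the two side walls fit between them.

Two stools sit around the table at the −x, +x sides. The open box is on top of the table.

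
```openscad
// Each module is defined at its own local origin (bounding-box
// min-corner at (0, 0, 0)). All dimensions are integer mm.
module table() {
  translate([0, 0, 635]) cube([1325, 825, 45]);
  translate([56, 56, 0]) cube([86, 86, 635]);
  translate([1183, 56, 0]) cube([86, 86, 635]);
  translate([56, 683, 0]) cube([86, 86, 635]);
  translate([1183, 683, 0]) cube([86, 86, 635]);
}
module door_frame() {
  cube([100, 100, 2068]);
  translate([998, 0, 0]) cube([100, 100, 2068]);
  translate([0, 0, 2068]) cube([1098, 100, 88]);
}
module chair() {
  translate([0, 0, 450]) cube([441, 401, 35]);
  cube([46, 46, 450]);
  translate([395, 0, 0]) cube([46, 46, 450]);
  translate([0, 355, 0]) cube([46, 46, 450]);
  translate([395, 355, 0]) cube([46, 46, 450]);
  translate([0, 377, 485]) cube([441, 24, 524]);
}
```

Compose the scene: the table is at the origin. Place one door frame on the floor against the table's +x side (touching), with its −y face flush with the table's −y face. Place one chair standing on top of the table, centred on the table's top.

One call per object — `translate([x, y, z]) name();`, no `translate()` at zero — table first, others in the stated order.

table();
translate([1325, 0, 0]) door_frame();
translate([442, 212, 680]) chair();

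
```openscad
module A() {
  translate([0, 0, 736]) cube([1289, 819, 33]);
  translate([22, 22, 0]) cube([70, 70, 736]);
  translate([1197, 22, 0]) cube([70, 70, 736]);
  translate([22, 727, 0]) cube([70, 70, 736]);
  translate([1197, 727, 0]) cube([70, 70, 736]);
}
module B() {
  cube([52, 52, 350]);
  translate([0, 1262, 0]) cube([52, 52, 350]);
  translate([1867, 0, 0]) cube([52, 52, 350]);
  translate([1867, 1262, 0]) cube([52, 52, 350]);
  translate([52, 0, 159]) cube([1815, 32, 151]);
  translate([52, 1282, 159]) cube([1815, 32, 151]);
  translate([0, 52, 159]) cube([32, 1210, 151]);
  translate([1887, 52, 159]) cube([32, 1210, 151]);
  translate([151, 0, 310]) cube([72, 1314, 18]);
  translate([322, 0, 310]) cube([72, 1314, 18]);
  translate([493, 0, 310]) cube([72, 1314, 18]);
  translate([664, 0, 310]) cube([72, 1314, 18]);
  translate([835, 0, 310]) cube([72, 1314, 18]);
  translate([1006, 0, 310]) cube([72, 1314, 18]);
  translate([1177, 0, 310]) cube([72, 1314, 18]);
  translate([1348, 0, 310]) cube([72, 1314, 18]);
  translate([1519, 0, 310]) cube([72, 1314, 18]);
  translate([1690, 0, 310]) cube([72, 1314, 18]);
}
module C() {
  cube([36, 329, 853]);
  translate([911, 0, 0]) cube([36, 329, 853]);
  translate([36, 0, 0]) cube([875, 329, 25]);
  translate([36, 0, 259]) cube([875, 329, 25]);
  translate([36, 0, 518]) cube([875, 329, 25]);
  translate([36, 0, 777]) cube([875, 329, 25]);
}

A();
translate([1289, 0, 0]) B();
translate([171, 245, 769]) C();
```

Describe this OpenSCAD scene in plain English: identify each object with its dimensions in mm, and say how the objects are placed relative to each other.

A is a rectangular dining table. The top is 1289×819×33 mm with its upper surface at z = 769 mm. It stands on four 70×70 mm square legs, each inset 22 mm from the nearest pair of top edges, running from the floor to the underside of the top.

B is a bed frame 1919 mm long (x) by 1314 mm wide (y). Four 52×52 mm corner posts, 350 mm tall, at the corners of the footprint. Four rails of 32 mm thickness and 151 mm height run between adjacent posts with their undersides at z = 159 mm, their outer faces flush with the outside of the frame (the two x-running rails run between the posts' inner faces; the two y-running rails run between the posts' inner faces). 10 slats, each 72 mm wide (x) and 18 mm thick, lie across the top of the two x-running rails, running the full 1314 mm width of the frame in y; the slats are evenly spaced along x between the inner faces of the end posts with equal gaps (rounded down to the nearest mm) at the −x end and between each pair — any rounding remainder accumulates at the +x end.

C is a bookshelf 947 mm wide overall, 329 mm deep and 853 mm tall. The two sides are 36 mm thick vertical panels. 4 horizontal shelves of 25 mm thickness span between the inner faces of the sides; the lowest shelf sits on the floor and shelves are stacked with a clear vertical gap of 234 mm between each pair.

The bed frame is against the table's +x side, with their −y faces flush. The bookshelf is on top of the table, centred.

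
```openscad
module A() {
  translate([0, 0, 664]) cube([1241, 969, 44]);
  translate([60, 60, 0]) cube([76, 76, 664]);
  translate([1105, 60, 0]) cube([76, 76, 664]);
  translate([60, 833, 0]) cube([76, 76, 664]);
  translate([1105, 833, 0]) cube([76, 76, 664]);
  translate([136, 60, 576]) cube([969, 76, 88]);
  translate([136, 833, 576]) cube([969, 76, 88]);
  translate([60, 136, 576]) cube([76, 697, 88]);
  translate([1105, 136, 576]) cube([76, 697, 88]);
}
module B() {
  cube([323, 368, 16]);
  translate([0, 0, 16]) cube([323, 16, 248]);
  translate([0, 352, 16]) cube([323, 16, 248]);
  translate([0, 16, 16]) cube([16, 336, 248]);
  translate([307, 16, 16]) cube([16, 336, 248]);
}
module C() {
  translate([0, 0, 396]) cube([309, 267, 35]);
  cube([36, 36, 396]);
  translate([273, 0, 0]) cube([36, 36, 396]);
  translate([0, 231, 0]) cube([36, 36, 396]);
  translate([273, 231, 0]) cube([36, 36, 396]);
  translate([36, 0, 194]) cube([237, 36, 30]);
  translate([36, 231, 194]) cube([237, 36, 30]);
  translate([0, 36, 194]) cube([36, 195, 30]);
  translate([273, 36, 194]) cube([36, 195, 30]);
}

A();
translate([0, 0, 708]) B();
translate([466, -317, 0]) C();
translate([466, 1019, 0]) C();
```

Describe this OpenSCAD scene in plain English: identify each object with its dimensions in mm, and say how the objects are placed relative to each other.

A is a table with a 1241×969 mm rectangular top, 44 mm thick, top surface at z = 708 mm, supported by four 76×76 mm square legs, each inset 60 mm from the nearest pair of top edges, running from the floor. Four apron rails, 76 mm thick and 88 mm tall, run between adjacent legs with their top edges flush with the underside of the top and their outer faces flush with the legs' outer faces.

B is an open-topped rectangular box: outside dimensions 323×368×264 mm, with a uniform wall and base thickness of 16 mm. The base is a full 323×368 slab on the floor; four walls sit on top of the base. The front and back walls (the −y and +y sides) span the full width; the two side walls fit between them.

C is a four-legged stool. The seat is 309×267 mm, 35 mm thick, top at z = 431 mm. It stands on four square legs, each 36×36 mm in cross-section, from z = 0 to the seat underside, each flush with a corner of the seat. Four stretchers, 36 mm wide and 30 mm tall, connect adjacent legs with their undersides at z = 194 mm, each running between the inner faces of the legs it joins and aligned with the legs' outer faces on the other axis.

The open box is on top of the table. Two stools sit around the table at the −y, +y sides.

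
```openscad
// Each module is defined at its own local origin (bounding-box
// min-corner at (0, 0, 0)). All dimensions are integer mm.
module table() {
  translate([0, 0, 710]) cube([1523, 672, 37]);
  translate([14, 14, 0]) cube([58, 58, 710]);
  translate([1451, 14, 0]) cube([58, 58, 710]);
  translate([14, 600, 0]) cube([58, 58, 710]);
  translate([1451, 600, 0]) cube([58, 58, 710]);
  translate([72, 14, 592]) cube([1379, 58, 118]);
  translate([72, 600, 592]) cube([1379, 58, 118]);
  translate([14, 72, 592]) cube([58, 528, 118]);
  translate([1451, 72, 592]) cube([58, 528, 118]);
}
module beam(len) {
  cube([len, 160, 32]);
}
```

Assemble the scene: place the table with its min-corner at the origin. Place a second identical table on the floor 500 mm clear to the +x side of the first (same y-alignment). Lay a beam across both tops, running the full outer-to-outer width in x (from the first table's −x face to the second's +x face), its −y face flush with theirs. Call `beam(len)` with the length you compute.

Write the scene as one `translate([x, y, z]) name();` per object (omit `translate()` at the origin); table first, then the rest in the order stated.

table();
translate([2023, 0, 0]) table();
translate([0, 0, 747]) beam(3546);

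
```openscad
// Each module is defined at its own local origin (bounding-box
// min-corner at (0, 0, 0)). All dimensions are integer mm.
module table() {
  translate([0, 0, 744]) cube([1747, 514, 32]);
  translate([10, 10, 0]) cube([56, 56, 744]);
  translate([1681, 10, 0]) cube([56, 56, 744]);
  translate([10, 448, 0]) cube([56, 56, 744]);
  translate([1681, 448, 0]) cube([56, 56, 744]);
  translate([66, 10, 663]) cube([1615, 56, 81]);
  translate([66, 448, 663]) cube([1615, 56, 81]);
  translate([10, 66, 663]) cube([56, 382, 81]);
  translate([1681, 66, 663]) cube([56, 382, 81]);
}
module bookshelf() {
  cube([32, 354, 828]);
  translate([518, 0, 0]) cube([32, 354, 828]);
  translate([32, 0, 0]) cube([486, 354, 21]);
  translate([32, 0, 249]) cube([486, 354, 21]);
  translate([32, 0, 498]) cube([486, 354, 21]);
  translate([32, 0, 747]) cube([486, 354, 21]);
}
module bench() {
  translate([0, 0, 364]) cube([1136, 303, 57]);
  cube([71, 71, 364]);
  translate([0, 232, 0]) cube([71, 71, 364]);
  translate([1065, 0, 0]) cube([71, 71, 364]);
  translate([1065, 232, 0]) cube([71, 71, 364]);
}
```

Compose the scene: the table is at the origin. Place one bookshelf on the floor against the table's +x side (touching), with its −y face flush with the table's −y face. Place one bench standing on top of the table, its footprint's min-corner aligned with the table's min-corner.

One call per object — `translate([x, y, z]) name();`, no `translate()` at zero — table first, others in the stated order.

table();
translate([1747, 0, 0]) bookshelf();
translate([0, 0, 776]) bench();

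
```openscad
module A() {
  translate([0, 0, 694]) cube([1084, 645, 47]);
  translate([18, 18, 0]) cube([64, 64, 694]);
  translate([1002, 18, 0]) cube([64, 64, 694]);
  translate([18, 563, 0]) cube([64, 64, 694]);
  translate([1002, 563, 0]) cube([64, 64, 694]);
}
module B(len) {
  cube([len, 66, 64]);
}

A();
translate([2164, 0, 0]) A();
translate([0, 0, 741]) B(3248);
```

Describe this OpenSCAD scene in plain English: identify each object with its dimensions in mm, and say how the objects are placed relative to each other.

A is a table: top 1084 mm (x) × 645 mm (y), 47 mm thick, upper face at z = 741 mm, on four 64×64 mm square legs, each inset 18 mm from the nearest pair of top edges, running from z = 0 to the bottom of the top.

B is a rectangular beam 3248 mm long (x), 66 mm deep (y), 64 mm thick (z).

The beam spans the tops of two tables placed 1080 mm apart, resting at z = 741 mm.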